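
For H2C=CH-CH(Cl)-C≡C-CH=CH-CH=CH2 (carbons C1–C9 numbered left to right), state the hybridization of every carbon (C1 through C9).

C1 has 3 σ bonds, plus one π bond: steric number 3 → sp2.
C2: 3 σ bonds, plus one π bond — 3 electron domains, sp2.
C3 is sp3: 4 σ bonds, 4 electron-density regions.
C4 — 2 σ bonds, plus two π bonds. Steric number 2, so sp.
C5 (2 σ bonds, plus two π bonds) has steric number 2: sp.
C6 is sp2: 3 σ bonds, plus one π bond, 3 electron-density regions.
C7 — 3 σ bonds, plus one π bond. Steric number 3, so sp2.
C8 — 3 σ bonds, plus one π bond. Steric number 3, so sp2.
C9 carries 3 σ bonds, plus one π bond, giving a steric number of 3, so it is sp2.

C1 sp2, C2 sp2, C3 sp3, C4 sp, C5 sp, C6 sp2, C7 sp2, C8 sp2, C9 sp2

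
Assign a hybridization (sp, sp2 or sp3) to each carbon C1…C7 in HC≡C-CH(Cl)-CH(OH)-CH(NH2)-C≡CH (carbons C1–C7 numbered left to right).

C1 is sp: 2 σ bonds, plus two π bonds, 2 electron-density regions.
C2 (2 σ bonds, plus two π bonds) has steric number 2: sp.
C3 has 4 σ bonds: steric number 4 → sp3.
C4 carries 4 σ bonds, giving a steric number of 4, so it is sp3.
C5: 4 σ bonds; 4 regions of electron density → sp3.
C6 (2 σ bonds, plus two π bonds) has steric number 2: sp.
C7 (2 σ bonds, plus two π bonds) has steric number 2: sp.

C1 sp, C2 sp, C3 sp3, C4 sp3, C5 sp3, C6 sp, C7 sp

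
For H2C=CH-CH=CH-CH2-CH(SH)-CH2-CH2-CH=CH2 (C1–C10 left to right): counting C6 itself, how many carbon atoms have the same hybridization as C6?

4

C6 is sp3 (only σ bonds).
C1: sp2
C2: sp2
C3: sp2
C4: sp2
C5: sp3 ✓
C6: sp3 ✓
C7: sp3 ✓
C8: sp3 ✓
C9: sp2
C10: sp2
4 carbons are sp3.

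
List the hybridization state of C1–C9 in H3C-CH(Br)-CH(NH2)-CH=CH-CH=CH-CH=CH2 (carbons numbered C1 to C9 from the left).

C1 sp3, C2 sp3, C3 sp3, C4 sp2, C5 sp2, C6 sp2, C7 sp2, C8 sp2, C9 sp2

C1 (4 σ bonds) has steric number 4: sp3.
C2 (4 σ bonds) has steric number 4: sp3.
C3 (4 σ bonds) has steric number 4: sp3.
C4 — 3 σ bonds, plus one π bond. Steric number 3, so sp2.
C5 has 3 σ bonds, plus one π bond: steric number 3 → sp2.
C6 is sp2: 3 σ bonds, plus one π bond, 3 electron-density regions.
C7: 3 σ bonds, plus one π bond — 3 electron domains, sp2.
C8 has 3 σ bonds, plus one π bond: steric number 3 → sp2.
C9 — 3 σ bonds, plus one π bond. Steric number 3, so sp2.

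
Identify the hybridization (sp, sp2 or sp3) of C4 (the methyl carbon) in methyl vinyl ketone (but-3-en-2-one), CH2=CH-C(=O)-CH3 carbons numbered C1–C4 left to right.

C4 (the methyl carbon) has 4 σ bonds: steric number 4 → sp3.

sp3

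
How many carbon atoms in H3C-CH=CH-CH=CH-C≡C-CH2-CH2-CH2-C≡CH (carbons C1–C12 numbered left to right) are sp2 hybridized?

C1: sp3
C2: sp2 ✓
C3: sp2 ✓
C4: sp2 ✓
C5: sp2 ✓
C6: sp
C7: sp
C8: sp3
C9: sp3
C10: sp3
C11: sp
C12: sp
C2, C3, C4, C5 → 4 sp2 carbons.

4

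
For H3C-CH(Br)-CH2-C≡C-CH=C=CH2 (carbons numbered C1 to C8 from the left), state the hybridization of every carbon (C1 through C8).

C1 sp3, C2 sp3, C3 sp3, C4 sp, C5 sp, C6 sp2, C7 sp, C8 sp2

C1: 4 σ bonds; 4 regions of electron density → sp3.
C2: 4 σ bonds; 4 regions of electron density → sp3.
C3 — 4 σ bonds. Steric number 4, so sp3.
C4 is sp: 2 σ bonds, plus two π bonds, 2 electron-density regions.
C5 is sp: 2 σ bonds, plus two π bonds, 2 electron-density regions.
C6 has 3 σ bonds, plus one π bond: steric number 3 → sp2.
C7 (2 σ bonds, plus two π bonds) has steric number 2: sp.
C8 carries 3 σ bonds, plus one π bond, giving a steric number of 3, so it is sp2.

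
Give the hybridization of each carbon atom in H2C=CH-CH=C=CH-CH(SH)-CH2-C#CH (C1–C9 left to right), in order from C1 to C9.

C1 carries 3 σ bonds, plus one π bond, giving a steric number of 3, so it is sp2.
C2 (3 σ bonds, plus one π bond) has steric number 3: sp2.
C3 — 3 σ bonds, plus one π bond. Steric number 3, so sp2.
C4 — 2 σ bonds, plus two π bonds. Steric number 2, so sp.
C5 is sp2: 3 σ bonds, plus one π bond, 3 electron-density regions.
C6 has 4 σ bonds: steric number 4 → sp3.
C7 (4 σ bonds) has steric number 4: sp3.
C8 (2 σ bonds, plus two π bonds) has steric number 2: sp.
C9 has 2 σ bonds, plus two π bonds: steric number 2 → sp.

C1 sp2, C2 sp2, C3 sp2, C4 sp, C5 sp2, C6 sp3, C7 sp3, C8 sp, C9 sp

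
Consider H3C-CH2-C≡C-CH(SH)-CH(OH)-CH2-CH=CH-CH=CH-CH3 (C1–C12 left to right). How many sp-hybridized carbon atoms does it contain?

2

C1: sp3
C2: sp3
C3: sp ✓
C4: sp ✓
C5: sp3
C6: sp3
C7: sp3
C8: sp2
C9: sp2
C10: sp2
C11: sp2
C12: sp3
C3, C4 → 2 sp carbons.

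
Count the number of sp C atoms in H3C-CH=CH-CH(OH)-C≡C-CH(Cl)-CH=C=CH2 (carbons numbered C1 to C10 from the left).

3

C1: sp3
C2: sp2
C3: sp2
C4: sp3
C5: sp ✓
C6: sp ✓
C7: sp3
C8: sp2
C9: sp ✓
C10: sp2
C5, C6, C9 → 3 sp carbons.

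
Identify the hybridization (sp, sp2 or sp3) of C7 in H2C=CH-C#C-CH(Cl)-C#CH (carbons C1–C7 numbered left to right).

sp

C7: 2 σ bonds, plus two π bonds — 2 electron domains, sp.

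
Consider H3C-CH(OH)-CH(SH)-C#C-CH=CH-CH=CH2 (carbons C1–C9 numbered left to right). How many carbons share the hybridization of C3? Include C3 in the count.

C3 is sp3 (only σ bonds).
C1: sp3 ✓
C2: sp3 ✓
C3: sp3 ✓
C4: sp
C5: sp
C6: sp2
C7: sp2
C8: sp2
C9: sp2
3 carbons are sp3.

3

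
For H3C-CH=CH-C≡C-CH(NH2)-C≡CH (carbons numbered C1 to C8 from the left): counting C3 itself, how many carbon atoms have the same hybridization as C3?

C3 is sp2 (one π bond).
C1: sp3
C2: sp2 ✓
C3: sp2 ✓
C4: sp
C5: sp
C6: sp3
C7: sp
C8: sp
2 carbons are sp2.

2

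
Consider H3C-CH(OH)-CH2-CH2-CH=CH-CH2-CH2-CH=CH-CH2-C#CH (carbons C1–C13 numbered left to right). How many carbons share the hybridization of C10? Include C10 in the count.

C10 is sp2 (one π bond).
C1: sp3
C2: sp3
C3: sp3
C4: sp3
C5: sp2 ✓
C6: sp2 ✓
C7: sp3
C8: sp3
C9: sp2 ✓
C10: sp2 ✓
C11: sp3
C12: sp
C13: sp
4 carbons are sp2.

4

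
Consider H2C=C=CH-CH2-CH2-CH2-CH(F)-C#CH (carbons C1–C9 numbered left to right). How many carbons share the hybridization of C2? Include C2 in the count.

C2 is sp (two π bonds).
C1: sp2
C2: sp ✓
C3: sp2
C4: sp3
C5: sp3
C6: sp3
C7: sp3
C8: sp ✓
C9: sp ✓
3 carbons are sp.

3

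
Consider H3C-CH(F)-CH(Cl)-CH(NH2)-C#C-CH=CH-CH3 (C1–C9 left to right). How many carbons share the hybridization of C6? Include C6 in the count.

2

C6 is sp (two π bonds).
C1: sp3
C2: sp3
C3: sp3
C4: sp3
C5: sp ✓
C6: sp ✓
C7: sp2
C8: sp2
C9: sp3
2 carbons are sp.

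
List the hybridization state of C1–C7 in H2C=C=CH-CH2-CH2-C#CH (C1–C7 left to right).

C1 (3 σ bonds, plus one π bond) has steric number 3: sp2.
C2 — 2 σ bonds, plus two π bonds. Steric number 2, so sp.
C3 is sp2: 3 σ bonds, plus one π bond, 3 electron-density regions.
C4 — 4 σ bonds. Steric number 4, so sp3.
C5 carries 4 σ bonds, giving a steric number of 4, so it is sp3.
C6 (2 σ bonds, plus two π bonds) has steric number 2: sp.
C7 (2 σ bonds, plus two π bonds) has steric number 2: sp.

C1 sp2, C2 sp, C3 sp2, C4 sp3, C5 sp3, C6 sp, C7 sp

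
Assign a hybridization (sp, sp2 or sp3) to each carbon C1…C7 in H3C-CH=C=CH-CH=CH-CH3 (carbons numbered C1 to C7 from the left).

C1 sp3, C2 sp2, C3 sp, C4 sp2, C5 sp2, C6 sp2, C7 sp3

C1: 4 σ bonds — 4 electron domains, sp3.
C2 — 3 σ bonds, plus one π bond. Steric number 3, so sp2.
C3 carries 2 σ bonds, plus two π bonds, giving a steric number of 2, so it is sp.
C4: 3 σ bonds, plus one π bond — 3 electron domains, sp2.
C5: 3 σ bonds, plus one π bond; 3 regions of electron density → sp2.
C6: 3 σ bonds, plus one π bond — 3 electron domains, sp2.
C7 is sp3: 4 σ bonds, 4 electron-density regions.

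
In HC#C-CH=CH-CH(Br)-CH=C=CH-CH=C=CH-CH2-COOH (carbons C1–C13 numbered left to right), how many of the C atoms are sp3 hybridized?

C1: sp
C2: sp
C3: sp2
C4: sp2
C5: sp3 ✓
C6: sp2
C7: sp
C8: sp2
C9: sp2
C10: sp
C11: sp2
C12: sp3 ✓
C13: sp2
C5, C12 → 2 sp3 carbons.

2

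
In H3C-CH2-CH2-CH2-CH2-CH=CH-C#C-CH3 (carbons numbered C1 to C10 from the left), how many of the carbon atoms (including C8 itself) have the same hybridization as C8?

C8 is sp (two π bonds).
C1: sp3
C2: sp3
C3: sp3
C4: sp3
C5: sp3
C6: sp2
C7: sp2
C8: sp ✓
C9: sp ✓
C10: sp3
2 carbons are sp.

2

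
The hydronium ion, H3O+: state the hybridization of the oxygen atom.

sp^3

Three σ bonds + one lone pair = steric number 4 → sp3.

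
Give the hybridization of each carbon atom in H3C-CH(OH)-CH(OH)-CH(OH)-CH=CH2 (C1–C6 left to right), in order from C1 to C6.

C1 sp3, C2 sp3, C3 sp3, C4 sp3, C5 sp2, C6 sp2

C1: 4 σ bonds — 4 electron domains, sp3.
C2 — 4 σ bonds. Steric number 4, so sp3.
C3 (4 σ bonds) has steric number 4: sp3.
C4 (4 σ bonds) has steric number 4: sp3.
C5 (3 σ bonds, plus one π bond) has steric number 3: sp2.
C6 — 3 σ bonds, plus one π bond. Steric number 3, so sp2.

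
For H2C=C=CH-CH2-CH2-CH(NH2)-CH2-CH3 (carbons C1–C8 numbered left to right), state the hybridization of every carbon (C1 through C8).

C1 carries 3 σ bonds, plus one π bond, giving a steric number of 3, so it is sp2.
C2: 2 σ bonds, plus two π bonds; 2 regions of electron density → sp.
C3 is sp2: 3 σ bonds, plus one π bond, 3 electron-density regions.
C4 carries 4 σ bonds, giving a steric number of 4, so it is sp3.
C5 (4 σ bonds) has steric number 4: sp3.
C6 — 4 σ bonds. Steric number 4, so sp3.
C7: 4 σ bonds — 4 electron domains, sp3.
C8 is sp3: 4 σ bonds, 4 electron-density regions.

C1 sp2, C2 sp, C3 sp2, C4 sp3, C5 sp3, C6 sp3, C7 sp3, C8 sp3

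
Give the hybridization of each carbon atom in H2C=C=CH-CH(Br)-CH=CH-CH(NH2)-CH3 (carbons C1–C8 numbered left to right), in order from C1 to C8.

C1 sp2, C2 sp, C3 sp2, C4 sp3, C5 sp2, C6 sp2, C7 sp3, C8 sp3

C1 (3 σ bonds, plus one π bond) has steric number 3: sp2.
C2 is sp: 2 σ bonds, plus two π bonds, 2 electron-density regions.
C3: 3 σ bonds, plus one π bond — 3 electron domains, sp2.
C4: 4 σ bonds; 4 regions of electron density → sp3.
C5 has 3 σ bonds, plus one π bond: steric number 3 → sp2.
C6 carries 3 σ bonds, plus one π bond, giving a steric number of 3, so it is sp2.
C7 — 4 σ bonds. Steric number 4, so sp3.
C8 has 4 σ bonds: steric number 4 → sp3.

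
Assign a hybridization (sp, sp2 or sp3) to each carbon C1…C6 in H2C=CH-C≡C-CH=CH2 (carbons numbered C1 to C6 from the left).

C1 sp2, C2 sp2, C3 sp, C4 sp, C5 sp2, C6 sp2

C1 — 3 σ bonds, plus one π bond. Steric number 3, so sp2.
C2 has 3 σ bonds, plus one π bond: steric number 3 → sp2.
C3 is sp: 2 σ bonds, plus two π bonds, 2 electron-density regions.
C4 has 2 σ bonds, plus two π bonds: steric number 2 → sp.
C5: 3 σ bonds, plus one π bond — 3 electron domains, sp2.
C6: 3 σ bonds, plus one π bond — 3 electron domains, sp2.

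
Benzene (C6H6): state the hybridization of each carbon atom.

sp²

Every ring carbon has three σ bonds and contributes one p electron to the aromatic π system.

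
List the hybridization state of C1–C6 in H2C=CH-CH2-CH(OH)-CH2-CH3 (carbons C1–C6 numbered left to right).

C1 sp2, C2 sp2, C3 sp3, C4 sp3, C5 sp3, C6 sp3

C1 has 3 σ bonds, plus one π bond: steric number 3 → sp2.
C2 carries 3 σ bonds, plus one π bond, giving a steric number of 3, so it is sp2.
C3: 4 σ bonds — 4 electron domains, sp3.
C4: 4 σ bonds; 4 regions of electron density → sp3.
C5: 4 σ bonds — 4 electron domains, sp3.
C6 has 4 σ bonds: steric number 4 → sp3.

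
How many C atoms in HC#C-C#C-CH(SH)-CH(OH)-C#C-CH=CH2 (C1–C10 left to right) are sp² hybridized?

C1: sp
C2: sp
C3: sp
C4: sp
C5: sp3
C6: sp3
C7: sp
C8: sp
C9: sp2 ✓
C10: sp2 ✓
C9, C10 → 2 sp2 carbons.

2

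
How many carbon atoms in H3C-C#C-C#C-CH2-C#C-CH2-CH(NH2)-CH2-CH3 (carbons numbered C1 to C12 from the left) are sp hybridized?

C1: sp3
C2: sp ✓
C3: sp ✓
C4: sp ✓
C5: sp ✓
C6: sp3
C7: sp ✓
C8: sp ✓
C9: sp3
C10: sp3
C11: sp3
C12: sp3
C2, C3, C4, C5, C7, C8 → 6 sp carbons.

6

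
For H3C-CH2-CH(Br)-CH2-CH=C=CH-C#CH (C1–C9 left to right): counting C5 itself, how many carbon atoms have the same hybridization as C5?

C5 is sp2 (one π bond).
C1: sp3
C2: sp3
C3: sp3
C4: sp3
C5: sp2 ✓
C6: sp
C7: sp2 ✓
C8: sp
C9: sp
2 carbons are sp2.

2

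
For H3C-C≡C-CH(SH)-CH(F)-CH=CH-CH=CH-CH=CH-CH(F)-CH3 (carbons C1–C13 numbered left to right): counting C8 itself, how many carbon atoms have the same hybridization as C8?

6

C8 is sp2 (one π bond).
C1: sp3
C2: sp
C3: sp
C4: sp3
C5: sp3
C6: sp2 ✓
C7: sp2 ✓
C8: sp2 ✓
C9: sp2 ✓
C10: sp2 ✓
C11: sp2 ✓
C12: sp3
C13: sp3
6 carbons are sp2.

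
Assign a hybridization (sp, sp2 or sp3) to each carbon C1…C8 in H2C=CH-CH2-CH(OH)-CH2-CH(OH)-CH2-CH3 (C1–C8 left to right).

C1 has 3 σ bonds, plus one π bond: steric number 3 → sp2.
C2: 3 σ bonds, plus one π bond — 3 electron domains, sp2.
C3 carries 4 σ bonds, giving a steric number of 4, so it is sp3.
C4 is sp3: 4 σ bonds, 4 electron-density regions.
C5 carries 4 σ bonds, giving a steric number of 4, so it is sp3.
C6 is sp3: 4 σ bonds, 4 electron-density regions.
C7: 4 σ bonds — 4 electron domains, sp3.
C8: 4 σ bonds; 4 regions of electron density → sp3.

C1 sp2, C2 sp2, C3 sp3, C4 sp3, C5 sp3, C6 sp3, C7 sp3, C8 sp3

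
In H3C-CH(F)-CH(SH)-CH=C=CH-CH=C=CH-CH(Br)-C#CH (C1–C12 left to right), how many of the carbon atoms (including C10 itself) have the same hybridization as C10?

C10 is sp3 (only σ bonds).
C1: sp3 ✓
C2: sp3 ✓
C3: sp3 ✓
C4: sp2
C5: sp
C6: sp2
C7: sp2
C8: sp
C9: sp2
C10: sp3 ✓
C11: sp
C12: sp
4 carbons are sp3.

4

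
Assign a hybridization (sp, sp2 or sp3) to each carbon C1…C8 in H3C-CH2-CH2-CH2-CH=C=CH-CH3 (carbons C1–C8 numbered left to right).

C1 — 4 σ bonds. Steric number 4, so sp3.
C2: 4 σ bonds — 4 electron domains, sp3.
C3: 4 σ bonds; 4 regions of electron density → sp3.
C4 — 4 σ bonds. Steric number 4, so sp3.
C5: 3 σ bonds, plus one π bond — 3 electron domains, sp2.
C6 carries 2 σ bonds, plus two π bonds, giving a steric number of 2, so it is sp.
C7: 3 σ bonds, plus one π bond — 3 electron domains, sp2.
C8 carries 4 σ bonds, giving a steric number of 4, so it is sp3.

C1 sp3, C2 sp3, C3 sp3, C4 sp3, C5 sp2, C6 sp, C7 sp2, C8 sp3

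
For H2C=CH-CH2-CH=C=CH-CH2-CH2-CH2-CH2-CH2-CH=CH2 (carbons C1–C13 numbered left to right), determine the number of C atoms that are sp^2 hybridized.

C1: sp2 ✓
C2: sp2 ✓
C3: sp3
C4: sp2 ✓
C5: sp
C6: sp2 ✓
C7: sp3
C8: sp3
C9: sp3
C10: sp3
C11: sp3
C12: sp2 ✓
C13: sp2 ✓
C1, C2, C4, C6, C12, C13 → 6 sp2 carbons.

6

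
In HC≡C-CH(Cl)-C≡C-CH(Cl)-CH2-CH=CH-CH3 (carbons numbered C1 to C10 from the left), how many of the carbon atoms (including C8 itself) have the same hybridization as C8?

2

C8 is sp2 (one π bond).
C1: sp
C2: sp
C3: sp3
C4: sp
C5: sp
C6: sp3
C7: sp3
C8: sp2 ✓
C9: sp2 ✓
C10: sp3
2 carbons are sp2.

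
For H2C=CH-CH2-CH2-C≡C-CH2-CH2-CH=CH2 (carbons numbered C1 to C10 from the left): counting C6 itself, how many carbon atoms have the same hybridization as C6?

C6 is sp (two π bonds).
C1: sp2
C2: sp2
C3: sp3
C4: sp3
C5: sp ✓
C6: sp ✓
C7: sp3
C8: sp3
C9: sp2
C10: sp2
2 carbons are sp.

2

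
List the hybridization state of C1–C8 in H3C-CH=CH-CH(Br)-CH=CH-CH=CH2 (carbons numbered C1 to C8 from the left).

C1: 4 σ bonds; 4 regions of electron density → sp3.
C2 — 3 σ bonds, plus one π bond. Steric number 3, so sp2.
C3 — 3 σ bonds, plus one π bond. Steric number 3, so sp2.
C4: 4 σ bonds; 4 regions of electron density → sp3.
C5 (3 σ bonds, plus one π bond) has steric number 3: sp2.
C6: 3 σ bonds, plus one π bond; 3 regions of electron density → sp2.
C7: 3 σ bonds, plus one π bond; 3 regions of electron density → sp2.
C8 — 3 σ bonds, plus one π bond. Steric number 3, so sp2.

C1 sp3, C2 sp2, C3 sp2, C4 sp3, C5 sp2, C6 sp2, C7 sp2, C8 sp2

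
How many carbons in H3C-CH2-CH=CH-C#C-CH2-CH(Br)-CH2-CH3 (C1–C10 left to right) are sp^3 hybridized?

6

C1: sp3 ✓
C2: sp3 ✓
C3: sp2
C4: sp2
C5: sp
C6: sp
C7: sp3 ✓
C8: sp3 ✓
C9: sp3 ✓
C10: sp3 ✓
C1, C2, C7, C8, C9, C10 → 6 sp3 carbons.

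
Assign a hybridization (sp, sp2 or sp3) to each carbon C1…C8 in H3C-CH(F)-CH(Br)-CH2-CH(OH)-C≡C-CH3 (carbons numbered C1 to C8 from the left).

C1: 4 σ bonds; 4 regions of electron density → sp3.
C2 (4 σ bonds) has steric number 4: sp3.
C3 is sp3: 4 σ bonds, 4 electron-density regions.
C4: 4 σ bonds; 4 regions of electron density → sp3.
C5: 4 σ bonds; 4 regions of electron density → sp3.
C6 has 2 σ bonds, plus two π bonds: steric number 2 → sp.
C7 (2 σ bonds, plus two π bonds) has steric number 2: sp.
C8 is sp3: 4 σ bonds, 4 electron-density regions.

C1 sp3, C2 sp3, C3 sp3, C4 sp3, C5 sp3, C6 sp, C7 sp, C8 sp3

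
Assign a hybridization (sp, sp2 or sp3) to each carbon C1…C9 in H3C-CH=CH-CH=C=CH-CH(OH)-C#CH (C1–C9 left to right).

C1 sp3, C2 sp2, C3 sp2, C4 sp2, C5 sp, C6 sp2, C7 sp3, C8 sp, C9 sp

C1 has 4 σ bonds: steric number 4 → sp3.
C2: 3 σ bonds, plus one π bond — 3 electron domains, sp2.
C3 carries 3 σ bonds, plus one π bond, giving a steric number of 3, so it is sp2.
C4: 3 σ bonds, plus one π bond — 3 electron domains, sp2.
C5: 2 σ bonds, plus two π bonds; 2 regions of electron density → sp.
C6 is sp2: 3 σ bonds, plus one π bond, 3 electron-density regions.
C7 is sp3: 4 σ bonds, 4 electron-density regions.
C8 (2 σ bonds, plus two π bonds) has steric number 2: sp.
C9 is sp: 2 σ bonds, plus two π bonds, 2 electron-density regions.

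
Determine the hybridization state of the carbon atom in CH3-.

Three σ bonds + one lone pair = steric number 4 → sp3, pyramidal.

sp³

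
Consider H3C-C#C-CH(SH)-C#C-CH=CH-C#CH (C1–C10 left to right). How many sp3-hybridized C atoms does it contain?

C1: sp3 ✓
C2: sp
C3: sp
C4: sp3 ✓
C5: sp
C6: sp
C7: sp2
C8: sp2
C9: sp
C10: sp
C1, C4 → 2 sp3 carbons.

2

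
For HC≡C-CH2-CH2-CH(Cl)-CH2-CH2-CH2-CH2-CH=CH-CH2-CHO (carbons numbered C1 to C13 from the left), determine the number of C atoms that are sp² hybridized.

3

C1: sp
C2: sp
C3: sp3
C4: sp3
C5: sp3
C6: sp3
C7: sp3
C8: sp3
C9: sp3
C10: sp2 ✓
C11: sp2 ✓
C12: sp3
C13: sp2 ✓
C10, C11, C13 → 3 sp2 carbons.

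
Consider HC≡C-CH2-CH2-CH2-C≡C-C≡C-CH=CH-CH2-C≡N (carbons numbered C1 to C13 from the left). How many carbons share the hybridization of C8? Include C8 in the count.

7

C8 is sp (two π bonds).
C1: sp ✓
C2: sp ✓
C3: sp3
C4: sp3
C5: sp3
C6: sp ✓
C7: sp ✓
C8: sp ✓
C9: sp ✓
C10: sp2
C11: sp2
C12: sp3
C13: sp ✓
7 carbons are sp.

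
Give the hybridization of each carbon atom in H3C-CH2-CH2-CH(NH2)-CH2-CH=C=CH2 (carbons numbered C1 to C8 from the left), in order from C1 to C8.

C1 sp3, C2 sp3, C3 sp3, C4 sp3, C5 sp3, C6 sp2, C7 sp, C8 sp2

C1 (4 σ bonds) has steric number 4: sp3.
C2 is sp3: 4 σ bonds, 4 electron-density regions.
C3 (4 σ bonds) has steric number 4: sp3.
C4 is sp3: 4 σ bonds, 4 electron-density regions.
C5: 4 σ bonds; 4 regions of electron density → sp3.
C6 is sp2: 3 σ bonds, plus one π bond, 3 electron-density regions.
C7 — 2 σ bonds, plus two π bonds. Steric number 2, so sp.
C8 — 3 σ bonds, plus one π bond. Steric number 3, so sp2.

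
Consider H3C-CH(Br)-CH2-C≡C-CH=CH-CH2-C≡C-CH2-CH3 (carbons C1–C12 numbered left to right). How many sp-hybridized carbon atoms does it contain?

C1: sp3
C2: sp3
C3: sp3
C4: sp ✓
C5: sp ✓
C6: sp2
C7: sp2
C8: sp3
C9: sp ✓
C10: sp ✓
C11: sp3
C12: sp3
C4, C5, C9, C10 → 4 sp carbons.

4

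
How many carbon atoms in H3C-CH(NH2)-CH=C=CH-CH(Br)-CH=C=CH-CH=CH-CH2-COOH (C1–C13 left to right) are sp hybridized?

C1: sp3
C2: sp3
C3: sp2
C4: sp ✓
C5: sp2
C6: sp3
C7: sp2
C8: sp ✓
C9: sp2
C10: sp2
C11: sp2
C12: sp3
C13: sp2
C4, C8 → 2 sp carbons.

2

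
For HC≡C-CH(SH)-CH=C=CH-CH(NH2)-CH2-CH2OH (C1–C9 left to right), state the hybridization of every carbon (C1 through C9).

C1 carries 2 σ bonds, plus two π bonds, giving a steric number of 2, so it is sp.
C2: 2 σ bonds, plus two π bonds — 2 electron domains, sp.
C3 is sp3: 4 σ bonds, 4 electron-density regions.
C4 carries 3 σ bonds, plus one π bond, giving a steric number of 3, so it is sp2.
C5 is sp: 2 σ bonds, plus two π bonds, 2 electron-density regions.
C6 — 3 σ bonds, plus one π bond. Steric number 3, so sp2.
C7 is sp3: 4 σ bonds, 4 electron-density regions.
C8 (4 σ bonds) has steric number 4: sp3.
C9 — 4 σ bonds. Steric number 4, so sp3.

C1 sp, C2 sp, C3 sp3, C4 sp2, C5 sp, C6 sp2, C7 sp3, C8 sp3, C9 sp3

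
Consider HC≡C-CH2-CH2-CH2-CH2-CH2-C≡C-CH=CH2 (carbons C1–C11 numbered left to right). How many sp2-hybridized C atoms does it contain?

C1: sp
C2: sp
C3: sp3
C4: sp3
C5: sp3
C6: sp3
C7: sp3
C8: sp
C9: sp
C10: sp2 ✓
C11: sp2 ✓
C10, C11 → 2 sp2 carbons.

2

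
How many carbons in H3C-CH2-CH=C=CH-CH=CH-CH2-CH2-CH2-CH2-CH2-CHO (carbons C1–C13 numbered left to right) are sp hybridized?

C1: sp3
C2: sp3
C3: sp2
C4: sp ✓
C5: sp2
C6: sp2
C7: sp2
C8: sp3
C9: sp3
C10: sp3
C11: sp3
C12: sp3
C13: sp2
C4 → 1 sp carbon.

1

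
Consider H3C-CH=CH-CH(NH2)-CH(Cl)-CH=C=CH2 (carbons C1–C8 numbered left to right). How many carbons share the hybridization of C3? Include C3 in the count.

C3 is sp2 (one π bond).
C1: sp3
C2: sp2 ✓
C3: sp2 ✓
C4: sp3
C5: sp3
C6: sp2 ✓
C7: sp
C8: sp2 ✓
4 carbons are sp2.

4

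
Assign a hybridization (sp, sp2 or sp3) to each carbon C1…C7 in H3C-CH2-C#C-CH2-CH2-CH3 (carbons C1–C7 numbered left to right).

C1: 4 σ bonds; 4 regions of electron density → sp3.
C2: 4 σ bonds — 4 electron domains, sp3.
C3 is sp: 2 σ bonds, plus two π bonds, 2 electron-density regions.
C4 (2 σ bonds, plus two π bonds) has steric number 2: sp.
C5 — 4 σ bonds. Steric number 4, so sp3.
C6 carries 4 σ bonds, giving a steric number of 4, so it is sp3.
C7 (4 σ bonds) has steric number 4: sp3.

C1 sp3, C2 sp3, C3 sp, C4 sp, C5 sp3, C6 sp3, C7 sp3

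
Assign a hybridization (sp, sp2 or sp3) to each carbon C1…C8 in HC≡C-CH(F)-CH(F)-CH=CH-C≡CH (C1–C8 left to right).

C1 has 2 σ bonds, plus two π bonds: steric number 2 → sp.
C2: 2 σ bonds, plus two π bonds; 2 regions of electron density → sp.
C3: 4 σ bonds; 4 regions of electron density → sp3.
C4 — 4 σ bonds. Steric number 4, so sp3.
C5: 3 σ bonds, plus one π bond — 3 electron domains, sp2.
C6 is sp2: 3 σ bonds, plus one π bond, 3 electron-density regions.
C7 is sp: 2 σ bonds, plus two π bonds, 2 electron-density regions.
C8 carries 2 σ bonds, plus two π bonds, giving a steric number of 2, so it is sp.

C1 sp, C2 sp, C3 sp3, C4 sp3, C5 sp2, C6 sp2, C7 sp, C8 sp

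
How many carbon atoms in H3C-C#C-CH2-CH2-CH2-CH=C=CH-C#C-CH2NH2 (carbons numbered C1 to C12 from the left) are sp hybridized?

5

C1: sp3
C2: sp ✓
C3: sp ✓
C4: sp3
C5: sp3
C6: sp3
C7: sp2
C8: sp ✓
C9: sp2
C10: sp ✓
C11: sp ✓
C12: sp3
C2, C3, C8, C10, C11 → 5 sp carbons.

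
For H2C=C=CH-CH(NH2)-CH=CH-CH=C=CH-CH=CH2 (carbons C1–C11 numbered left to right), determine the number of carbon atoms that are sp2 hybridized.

C1: sp2 ✓
C2: sp
C3: sp2 ✓
C4: sp3
C5: sp2 ✓
C6: sp2 ✓
C7: sp2 ✓
C8: sp
C9: sp2 ✓
C10: sp2 ✓
C11: sp2 ✓
C1, C3, C5, C6, C7, C9, C10, C11 → 8 sp2 carbons.

8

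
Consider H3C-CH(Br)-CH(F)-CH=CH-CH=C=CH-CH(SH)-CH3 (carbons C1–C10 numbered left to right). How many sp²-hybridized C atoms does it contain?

4

C1: sp3
C2: sp3
C3: sp3
C4: sp2 ✓
C5: sp2 ✓
C6: sp2 ✓
C7: sp
C8: sp2 ✓
C9: sp3
C10: sp3
C4, C5, C6, C8 → 4 sp2 carbons.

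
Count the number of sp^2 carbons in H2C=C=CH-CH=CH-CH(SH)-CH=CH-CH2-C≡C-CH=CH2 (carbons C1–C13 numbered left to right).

C1: sp2 ✓
C2: sp
C3: sp2 ✓
C4: sp2 ✓
C5: sp2 ✓
C6: sp3
C7: sp2 ✓
C8: sp2 ✓
C9: sp3
C10: sp
C11: sp
C12: sp2 ✓
C13: sp2 ✓
C1, C3, C4, C5, C7, C8, C12, C13 → 8 sp2 carbons.

8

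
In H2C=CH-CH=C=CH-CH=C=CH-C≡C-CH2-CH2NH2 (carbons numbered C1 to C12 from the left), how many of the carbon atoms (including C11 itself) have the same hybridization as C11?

C11 is sp3 (only σ bonds).
C1: sp2
C2: sp2
C3: sp2
C4: sp
C5: sp2
C6: sp2
C7: sp
C8: sp2
C9: sp
C10: sp
C11: sp3 ✓
C12: sp3 ✓
2 carbons are sp3.

2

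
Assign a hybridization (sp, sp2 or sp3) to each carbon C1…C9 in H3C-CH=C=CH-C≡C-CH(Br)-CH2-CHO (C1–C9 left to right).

C1 carries 4 σ bonds, giving a steric number of 4, so it is sp3.
C2 (3 σ bonds, plus one π bond) has steric number 3: sp2.
C3 — 2 σ bonds, plus two π bonds. Steric number 2, so sp.
C4: 3 σ bonds, plus one π bond — 3 electron domains, sp2.
C5 has 2 σ bonds, plus two π bonds: steric number 2 → sp.
C6: 2 σ bonds, plus two π bonds — 2 electron domains, sp.
C7: 4 σ bonds — 4 electron domains, sp3.
C8: 4 σ bonds — 4 electron domains, sp3.
C9: 3 σ bonds, plus one π bond; 3 regions of electron density → sp2.

C1 sp3, C2 sp2, C3 sp, C4 sp2, C5 sp, C6 sp, C7 sp3, C8 sp3, C9 sp2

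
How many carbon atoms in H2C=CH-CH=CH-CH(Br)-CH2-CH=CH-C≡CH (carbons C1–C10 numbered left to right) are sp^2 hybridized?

6

C1: sp2 ✓
C2: sp2 ✓
C3: sp2 ✓
C4: sp2 ✓
C5: sp3
C6: sp3
C7: sp2 ✓
C8: sp2 ✓
C9: sp
C10: sp
C1, C2, C3, C4, C7, C8 → 6 sp2 carbons.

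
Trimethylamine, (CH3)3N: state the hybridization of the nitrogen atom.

The nitrogen atom has 3 σ bonds and 1 lone pair: steric number 4 → sp3.

sp3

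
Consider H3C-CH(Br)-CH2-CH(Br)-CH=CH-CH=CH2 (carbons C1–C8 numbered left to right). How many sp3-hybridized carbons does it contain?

C1: sp3 ✓
C2: sp3 ✓
C3: sp3 ✓
C4: sp3 ✓
C5: sp2
C6: sp2
C7: sp2
C8: sp2
C1, C2, C3, C4 → 4 sp3 carbons.

4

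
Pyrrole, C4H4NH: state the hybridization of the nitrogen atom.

N has three σ bonds; its lone pair occupies the p orbital and is part of the aromatic π system, so N is sp2 (not the sp3 a naive steric count of 4 would give).

sp2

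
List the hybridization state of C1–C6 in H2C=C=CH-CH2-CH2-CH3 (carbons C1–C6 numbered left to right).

C1 sp2, C2 sp, C3 sp2, C4 sp3, C5 sp3, C6 sp3

C1 has 3 σ bonds, plus one π bond: steric number 3 → sp2.
C2: 2 σ bonds, plus two π bonds; 2 regions of electron density → sp.
C3: 3 σ bonds, plus one π bond; 3 regions of electron density → sp2.
C4: 4 σ bonds; 4 regions of electron density → sp3.
C5: 4 σ bonds; 4 regions of electron density → sp3.
C6: 4 σ bonds; 4 regions of electron density → sp3.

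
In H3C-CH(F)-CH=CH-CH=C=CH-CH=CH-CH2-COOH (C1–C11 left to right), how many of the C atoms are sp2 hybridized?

7

C1: sp3
C2: sp3
C3: sp2 ✓
C4: sp2 ✓
C5: sp2 ✓
C6: sp
C7: sp2 ✓
C8: sp2 ✓
C9: sp2 ✓
C10: sp3
C11: sp2 ✓
C3, C4, C5, C7, C8, C9, C11 → 7 sp2 carbons.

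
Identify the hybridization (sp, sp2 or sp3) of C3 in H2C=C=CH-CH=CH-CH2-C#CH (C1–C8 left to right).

C3: 3 σ bonds, plus one π bond; 3 regions of electron density → sp2.

sp^2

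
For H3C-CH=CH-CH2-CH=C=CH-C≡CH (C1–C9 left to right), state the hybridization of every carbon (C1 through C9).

C1 is sp3: 4 σ bonds, 4 electron-density regions.
C2 carries 3 σ bonds, plus one π bond, giving a steric number of 3, so it is sp2.
C3 has 3 σ bonds, plus one π bond: steric number 3 → sp2.
C4 carries 4 σ bonds, giving a steric number of 4, so it is sp3.
C5 — 3 σ bonds, plus one π bond. Steric number 3, so sp2.
C6 carries 2 σ bonds, plus two π bonds, giving a steric number of 2, so it is sp.
C7: 3 σ bonds, plus one π bond — 3 electron domains, sp2.
C8: 2 σ bonds, plus two π bonds — 2 electron domains, sp.
C9 (2 σ bonds, plus two π bonds) has steric number 2: sp.

C1 sp3, C2 sp2, C3 sp2, C4 sp3, C5 sp2, C6 sp, C7 sp2, C8 sp, C9 sp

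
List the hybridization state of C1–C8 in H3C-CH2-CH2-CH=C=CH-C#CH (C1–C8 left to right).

C1 — 4 σ bonds. Steric number 4, so sp3.
C2 carries 4 σ bonds, giving a steric number of 4, so it is sp3.
C3 (4 σ bonds) has steric number 4: sp3.
C4 — 3 σ bonds, plus one π bond. Steric number 3, so sp2.
C5 (2 σ bonds, plus two π bonds) has steric number 2: sp.
C6 carries 3 σ bonds, plus one π bond, giving a steric number of 3, so it is sp2.
C7 has 2 σ bonds, plus two π bonds: steric number 2 → sp.
C8: 2 σ bonds, plus two π bonds — 2 electron domains, sp.

C1 sp3, C2 sp3, C3 sp3, C4 sp2, C5 sp, C6 sp2, C7 sp, C8 sp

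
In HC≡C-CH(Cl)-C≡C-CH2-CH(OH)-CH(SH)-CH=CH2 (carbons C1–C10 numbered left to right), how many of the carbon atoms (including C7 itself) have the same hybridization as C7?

4

C7 is sp3 (only σ bonds).
C1: sp
C2: sp
C3: sp3 ✓
C4: sp
C5: sp
C6: sp3 ✓
C7: sp3 ✓
C8: sp3 ✓
C9: sp2
C10: sp2
4 carbons are sp3.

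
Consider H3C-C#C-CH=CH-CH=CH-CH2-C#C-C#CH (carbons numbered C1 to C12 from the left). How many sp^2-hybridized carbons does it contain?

C1: sp3
C2: sp
C3: sp
C4: sp2 ✓
C5: sp2 ✓
C6: sp2 ✓
C7: sp2 ✓
C8: sp3
C9: sp
C10: sp
C11: sp
C12: sp
C4, C5, C6, C7 → 4 sp2 carbons.

4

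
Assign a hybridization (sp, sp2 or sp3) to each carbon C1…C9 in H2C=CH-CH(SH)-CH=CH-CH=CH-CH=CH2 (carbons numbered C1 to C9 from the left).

C1 sp2, C2 sp2, C3 sp3, C4 sp2, C5 sp2, C6 sp2, C7 sp2, C8 sp2, C9 sp2

C1 (3 σ bonds, plus one π bond) has steric number 3: sp2.
C2 has 3 σ bonds, plus one π bond: steric number 3 → sp2.
C3 (4 σ bonds) has steric number 4: sp3.
C4: 3 σ bonds, plus one π bond — 3 electron domains, sp2.
C5 is sp2: 3 σ bonds, plus one π bond, 3 electron-density regions.
C6 has 3 σ bonds, plus one π bond: steric number 3 → sp2.
C7 has 3 σ bonds, plus one π bond: steric number 3 → sp2.
C8 (3 σ bonds, plus one π bond) has steric number 3: sp2.
C9 (3 σ bonds, plus one π bond) has steric number 3: sp2.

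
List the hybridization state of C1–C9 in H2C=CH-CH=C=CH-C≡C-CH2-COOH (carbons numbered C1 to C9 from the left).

C1: 3 σ bonds, plus one π bond; 3 regions of electron density → sp2.
C2 (3 σ bonds, plus one π bond) has steric number 3: sp2.
C3: 3 σ bonds, plus one π bond — 3 electron domains, sp2.
C4 is sp: 2 σ bonds, plus two π bonds, 2 electron-density regions.
C5 is sp2: 3 σ bonds, plus one π bond, 3 electron-density regions.
C6 has 2 σ bonds, plus two π bonds: steric number 2 → sp.
C7 (2 σ bonds, plus two π bonds) has steric number 2: sp.
C8 carries 4 σ bonds, giving a steric number of 4, so it is sp3.
C9 is sp2: 3 σ bonds, plus one π bond, 3 electron-density regions.

C1 sp2, C2 sp2, C3 sp2, C4 sp, C5 sp2, C6 sp, C7 sp, C8 sp3, C9 sp2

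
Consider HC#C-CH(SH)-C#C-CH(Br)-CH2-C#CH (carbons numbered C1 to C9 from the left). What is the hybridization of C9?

C9 has 2 σ bonds, plus two π bonds: steric number 2 → sp.

sp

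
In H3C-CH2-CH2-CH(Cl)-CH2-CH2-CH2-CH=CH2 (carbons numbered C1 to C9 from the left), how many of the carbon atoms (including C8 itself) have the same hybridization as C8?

C8 is sp2 (one π bond).
C1: sp3
C2: sp3
C3: sp3
C4: sp3
C5: sp3
C6: sp3
C7: sp3
C8: sp2 ✓
C9: sp2 ✓
2 carbons are sp2.

2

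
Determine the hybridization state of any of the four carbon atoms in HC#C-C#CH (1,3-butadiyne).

Every carbon is part of a C≡C triple bond: two σ regions → sp.

sp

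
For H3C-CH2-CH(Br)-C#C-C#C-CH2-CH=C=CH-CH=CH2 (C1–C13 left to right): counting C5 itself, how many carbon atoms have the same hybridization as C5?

C5 is sp (two π bonds).
C1: sp3
C2: sp3
C3: sp3
C4: sp ✓
C5: sp ✓
C6: sp ✓
C7: sp ✓
C8: sp3
C9: sp2
C10: sp ✓
C11: sp2
C12: sp2
C13: sp2
5 carbons are sp.

5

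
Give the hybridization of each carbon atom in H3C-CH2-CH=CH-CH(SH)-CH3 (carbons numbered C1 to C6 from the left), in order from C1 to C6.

C1 sp3, C2 sp3, C3 sp2, C4 sp2, C5 sp3, C6 sp3

C1 has 4 σ bonds: steric number 4 → sp3.
C2 (4 σ bonds) has steric number 4: sp3.
C3 — 3 σ bonds, plus one π bond. Steric number 3, so sp2.
C4 carries 3 σ bonds, plus one π bond, giving a steric number of 3, so it is sp2.
C5 (4 σ bonds) has steric number 4: sp3.
C6: 4 σ bonds — 4 electron domains, sp3.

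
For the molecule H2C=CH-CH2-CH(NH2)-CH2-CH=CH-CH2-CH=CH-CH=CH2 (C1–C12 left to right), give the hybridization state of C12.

C12 — 3 σ bonds, plus one π bond. Steric number 3, so sp2.

sp^2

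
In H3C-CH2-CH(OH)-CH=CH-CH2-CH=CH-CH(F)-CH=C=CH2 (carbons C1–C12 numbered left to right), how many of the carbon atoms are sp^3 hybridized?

5

C1: sp3 ✓
C2: sp3 ✓
C3: sp3 ✓
C4: sp2
C5: sp2
C6: sp3 ✓
C7: sp2
C8: sp2
C9: sp3 ✓
C10: sp2
C11: sp
C12: sp2
C1, C2, C3, C6, C9 → 5 sp3 carbons.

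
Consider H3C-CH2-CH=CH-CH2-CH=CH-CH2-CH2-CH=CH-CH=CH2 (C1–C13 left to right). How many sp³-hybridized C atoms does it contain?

5

C1: sp3 ✓
C2: sp3 ✓
C3: sp2
C4: sp2
C5: sp3 ✓
C6: sp2
C7: sp2
C8: sp3 ✓
C9: sp3 ✓
C10: sp2
C11: sp2
C12: sp2
C13: sp2
C1, C2, C5, C8, C9 → 5 sp3 carbons.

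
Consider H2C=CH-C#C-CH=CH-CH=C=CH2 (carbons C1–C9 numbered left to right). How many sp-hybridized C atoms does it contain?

3

C1: sp2
C2: sp2
C3: sp ✓
C4: sp ✓
C5: sp2
C6: sp2
C7: sp2
C8: sp ✓
C9: sp2
C3, C4, C8 → 3 sp carbons.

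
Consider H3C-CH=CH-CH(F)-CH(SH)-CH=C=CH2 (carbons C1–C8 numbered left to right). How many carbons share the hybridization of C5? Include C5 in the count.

3

C5 is sp3 (only σ bonds).
C1: sp3 ✓
C2: sp2
C3: sp2
C4: sp3 ✓
C5: sp3 ✓
C6: sp2
C7: sp
C8: sp2
3 carbons are sp3.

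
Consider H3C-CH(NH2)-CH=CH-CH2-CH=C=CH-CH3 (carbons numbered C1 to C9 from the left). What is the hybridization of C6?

sp²

C6 (3 σ bonds, plus one π bond) has steric number 3: sp2.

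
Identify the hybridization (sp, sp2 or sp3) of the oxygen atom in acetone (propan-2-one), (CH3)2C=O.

One σ bond + two lone pairs = steric number 3 → sp2.

sp^2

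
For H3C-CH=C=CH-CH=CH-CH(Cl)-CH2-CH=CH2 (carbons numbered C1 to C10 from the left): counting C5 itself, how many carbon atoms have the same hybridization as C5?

6

C5 is sp2 (one π bond).
C1: sp3
C2: sp2 ✓
C3: sp
C4: sp2 ✓
C5: sp2 ✓
C6: sp2 ✓
C7: sp3
C8: sp3
C9: sp2 ✓
C10: sp2 ✓
6 carbons are sp2.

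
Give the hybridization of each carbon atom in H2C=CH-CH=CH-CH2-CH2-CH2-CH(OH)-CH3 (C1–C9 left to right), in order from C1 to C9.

C1 sp2, C2 sp2, C3 sp2, C4 sp2, C5 sp3, C6 sp3, C7 sp3, C8 sp3, C9 sp3

C1 has 3 σ bonds, plus one π bond: steric number 3 → sp2.
C2 carries 3 σ bonds, plus one π bond, giving a steric number of 3, so it is sp2.
C3: 3 σ bonds, plus one π bond; 3 regions of electron density → sp2.
C4 carries 3 σ bonds, plus one π bond, giving a steric number of 3, so it is sp2.
C5 — 4 σ bonds. Steric number 4, so sp3.
C6 is sp3: 4 σ bonds, 4 electron-density regions.
C7: 4 σ bonds — 4 electron domains, sp3.
C8 — 4 σ bonds. Steric number 4, so sp3.
C9 has 4 σ bonds: steric number 4 → sp3.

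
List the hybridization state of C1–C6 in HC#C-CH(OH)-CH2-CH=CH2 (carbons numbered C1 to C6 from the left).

C1 sp, C2 sp, C3 sp3, C4 sp3, C5 sp2, C6 sp2

C1 — 2 σ bonds, plus two π bonds. Steric number 2, so sp.
C2: 2 σ bonds, plus two π bonds — 2 electron domains, sp.
C3 — 4 σ bonds. Steric number 4, so sp3.
C4 has 4 σ bonds: steric number 4 → sp3.
C5: 3 σ bonds, plus one π bond — 3 electron domains, sp2.
C6 — 3 σ bonds, plus one π bond. Steric number 3, so sp2.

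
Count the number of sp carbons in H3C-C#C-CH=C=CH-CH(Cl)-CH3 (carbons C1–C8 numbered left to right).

3

C1: sp3
C2: sp ✓
C3: sp ✓
C4: sp2
C5: sp ✓
C6: sp2
C7: sp3
C8: sp3
C2, C3, C5 → 3 sp carbons.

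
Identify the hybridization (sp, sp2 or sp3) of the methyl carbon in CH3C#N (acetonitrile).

The methyl carbon carries 4 σ bonds, giving a steric number of 4, so it is sp3.

sp3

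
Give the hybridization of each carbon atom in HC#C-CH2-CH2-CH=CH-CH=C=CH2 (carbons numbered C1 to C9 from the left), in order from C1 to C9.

C1 sp, C2 sp, C3 sp3, C4 sp3, C5 sp2, C6 sp2, C7 sp2, C8 sp, C9 sp2

C1 (2 σ bonds, plus two π bonds) has steric number 2: sp.
C2: 2 σ bonds, plus two π bonds; 2 regions of electron density → sp.
C3 — 4 σ bonds. Steric number 4, so sp3.
C4: 4 σ bonds — 4 electron domains, sp3.
C5 (3 σ bonds, plus one π bond) has steric number 3: sp2.
C6 is sp2: 3 σ bonds, plus one π bond, 3 electron-density regions.
C7: 3 σ bonds, plus one π bond; 3 regions of electron density → sp2.
C8 has 2 σ bonds, plus two π bonds: steric number 2 → sp.
C9 carries 3 σ bonds, plus one π bond, giving a steric number of 3, so it is sp2.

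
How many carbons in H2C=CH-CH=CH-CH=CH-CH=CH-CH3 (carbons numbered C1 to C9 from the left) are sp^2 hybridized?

8

C1: sp2 ✓
C2: sp2 ✓
C3: sp2 ✓
C4: sp2 ✓
C5: sp2 ✓
C6: sp2 ✓
C7: sp2 ✓
C8: sp2 ✓
C9: sp3
C1, C2, C3, C4, C5, C6, C7, C8 → 8 sp2 carbons.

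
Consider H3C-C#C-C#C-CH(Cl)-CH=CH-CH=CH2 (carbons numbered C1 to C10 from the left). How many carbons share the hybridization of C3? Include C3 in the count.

4

C3 is sp (two π bonds).
C1: sp3
C2: sp ✓
C3: sp ✓
C4: sp ✓
C5: sp ✓
C6: sp3
C7: sp2
C8: sp2
C9: sp2
C10: sp2
4 carbons are sp.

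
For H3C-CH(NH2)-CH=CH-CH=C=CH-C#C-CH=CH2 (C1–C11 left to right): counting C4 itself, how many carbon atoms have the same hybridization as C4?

C4 is sp2 (one π bond).
C1: sp3
C2: sp3
C3: sp2 ✓
C4: sp2 ✓
C5: sp2 ✓
C6: sp
C7: sp2 ✓
C8: sp
C9: sp
C10: sp2 ✓
C11: sp2 ✓
6 carbons are sp2.

6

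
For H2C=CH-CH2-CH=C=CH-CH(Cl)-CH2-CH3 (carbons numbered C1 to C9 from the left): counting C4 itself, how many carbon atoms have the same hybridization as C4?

C4 is sp2 (one π bond).
C1: sp2 ✓
C2: sp2 ✓
C3: sp3
C4: sp2 ✓
C5: sp
C6: sp2 ✓
C7: sp3
C8: sp3
C9: sp3
4 carbons are sp2.

4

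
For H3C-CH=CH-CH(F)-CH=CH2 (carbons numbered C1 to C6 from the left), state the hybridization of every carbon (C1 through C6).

C1 sp3, C2 sp2, C3 sp2, C4 sp3, C5 sp2, C6 sp2

C1 is sp3: 4 σ bonds, 4 electron-density regions.
C2: 3 σ bonds, plus one π bond — 3 electron domains, sp2.
C3 (3 σ bonds, plus one π bond) has steric number 3: sp2.
C4 — 4 σ bonds. Steric number 4, so sp3.
C5: 3 σ bonds, plus one π bond — 3 electron domains, sp2.
C6 (3 σ bonds, plus one π bond) has steric number 3: sp2.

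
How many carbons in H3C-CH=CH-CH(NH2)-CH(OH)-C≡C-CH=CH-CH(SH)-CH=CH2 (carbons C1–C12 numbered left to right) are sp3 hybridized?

4

C1: sp3 ✓
C2: sp2
C3: sp2
C4: sp3 ✓
C5: sp3 ✓
C6: sp
C7: sp
C8: sp2
C9: sp2
C10: sp3 ✓
C11: sp2
C12: sp2
C1, C4, C5, C10 → 4 sp3 carbons.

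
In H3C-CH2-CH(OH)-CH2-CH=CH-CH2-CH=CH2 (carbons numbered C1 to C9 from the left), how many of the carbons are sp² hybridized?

C1: sp3
C2: sp3
C3: sp3
C4: sp3
C5: sp2 ✓
C6: sp2 ✓
C7: sp3
C8: sp2 ✓
C9: sp2 ✓
C5, C6, C8, C9 → 4 sp2 carbons.

4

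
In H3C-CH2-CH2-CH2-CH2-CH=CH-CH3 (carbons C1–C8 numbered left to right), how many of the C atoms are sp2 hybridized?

2

C1: sp3
C2: sp3
C3: sp3
C4: sp3
C5: sp3
C6: sp2 ✓
C7: sp2 ✓
C8: sp3
C6, C7 → 2 sp2 carbons.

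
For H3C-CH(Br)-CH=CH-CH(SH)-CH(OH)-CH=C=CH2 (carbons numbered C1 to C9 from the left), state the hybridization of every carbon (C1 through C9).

C1 sp3, C2 sp3, C3 sp2, C4 sp2, C5 sp3, C6 sp3, C7 sp2, C8 sp, C9 sp2

C1 — 4 σ bonds. Steric number 4, so sp3.
C2 (4 σ bonds) has steric number 4: sp3.
C3: 3 σ bonds, plus one π bond; 3 regions of electron density → sp2.
C4 — 3 σ bonds, plus one π bond. Steric number 3, so sp2.
C5 (4 σ bonds) has steric number 4: sp3.
C6: 4 σ bonds; 4 regions of electron density → sp3.
C7 has 3 σ bonds, plus one π bond: steric number 3 → sp2.
C8 (2 σ bonds, plus two π bonds) has steric number 2: sp.
C9 (3 σ bonds, plus one π bond) has steric number 3: sp2.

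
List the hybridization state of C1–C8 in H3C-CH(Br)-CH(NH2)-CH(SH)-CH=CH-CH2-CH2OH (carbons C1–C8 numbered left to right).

C1 sp3, C2 sp3, C3 sp3, C4 sp3, C5 sp2, C6 sp2, C7 sp3, C8 sp3

C1 has 4 σ bonds: steric number 4 → sp3.
C2: 4 σ bonds — 4 electron domains, sp3.
C3 (4 σ bonds) has steric number 4: sp3.
C4 carries 4 σ bonds, giving a steric number of 4, so it is sp3.
C5: 3 σ bonds, plus one π bond; 3 regions of electron density → sp2.
C6 carries 3 σ bonds, plus one π bond, giving a steric number of 3, so it is sp2.
C7: 4 σ bonds — 4 electron domains, sp3.
C8 — 4 σ bonds. Steric number 4, so sp3.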